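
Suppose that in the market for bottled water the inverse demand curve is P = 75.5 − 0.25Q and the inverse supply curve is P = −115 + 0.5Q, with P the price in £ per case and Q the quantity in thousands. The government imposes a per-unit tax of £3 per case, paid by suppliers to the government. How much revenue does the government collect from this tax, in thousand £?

Tax revenue = £750 thousand.

Inverting to Q(P) form: Qd = 302 − 4P; Qs = 2P + 230.
Before the tax: set 302 − 4P = 2P + 230 → P* = £12, Q* = 254.
With the tax collected from suppliers, supply shifts: Qs = 2(P − 3) + 230.
Solving gives Q = 250 with buyers paying £13 and suppliers receiving £10 (the £3 wedge).
Revenue = t · Q = 3 · 250 = £750.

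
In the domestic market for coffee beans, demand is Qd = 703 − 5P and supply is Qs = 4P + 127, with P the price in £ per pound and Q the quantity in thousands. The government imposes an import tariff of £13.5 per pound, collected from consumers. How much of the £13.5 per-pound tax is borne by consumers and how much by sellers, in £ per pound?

Consumers bear £6 per pound; sellers bear £7.5 per pound.

Before the tax: set 703 − 5P = 4P + 127 → P* = £64, Q* = 383.
With the tax collected from consumers, demand (in seller-price terms) shifts: Qd = 703 − 5(P + 13.5).
Solving gives Q = 353 with consumers paying £70 and sellers receiving £56.5 (the £13.5 wedge).
Burden on consumers: £6; on sellers: £7.5. (They sum to £13.5.)
The less price-elastic side of the market bears the larger share of a per-unit tax.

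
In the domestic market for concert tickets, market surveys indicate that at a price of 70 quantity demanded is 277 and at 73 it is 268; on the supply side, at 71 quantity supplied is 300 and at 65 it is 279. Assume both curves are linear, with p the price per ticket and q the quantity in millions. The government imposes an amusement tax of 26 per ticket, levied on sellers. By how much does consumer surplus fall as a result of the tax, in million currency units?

Consumer surplus falls by 3710 million.

Demand slope: (268 − 277)/(73 − 70) = -3, so qd = 487 − 3p.
Supply slope: (279 − 300)/(65 − 71) = 3.5, so qs = 3.5p + 51.5.
Before the tax: set 487 − 3p = 3.5p + 51.5 → p* = 67, q* = 286.
With the tax collected from sellers, supply shifts: qs = 3.5(p − 26) + 51.5.
Solving gives q = 244 with buyers paying 81 and sellers receiving 55 (the 26 wedge).
ΔCS is the trapezoid between Q = 244 and Q = 286 of height 14: ½ · (286 + 244) · 14 = 3710.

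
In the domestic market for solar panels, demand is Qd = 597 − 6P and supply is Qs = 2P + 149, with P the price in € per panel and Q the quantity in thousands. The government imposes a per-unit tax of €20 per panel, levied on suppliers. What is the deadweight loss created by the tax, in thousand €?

Deadweight loss = €300 thousand.

Without the tax, 597 − 6P = 2P + 149 gives 8P = 448, so P* = €56 and Q* = 261.
With the tax collected from suppliers, supply shifts: Qs = 2(P − 20) + 149.
New equilibrium: consumers pay €61, suppliers receive €41, Q = 231. (Wedge: Pb − Ps = 20.)
Quantity falls by |ΔQ| = |261 − 231| = 30.
DWL = ½ · t · |ΔQ| = ½ · 20 · 30 = €300.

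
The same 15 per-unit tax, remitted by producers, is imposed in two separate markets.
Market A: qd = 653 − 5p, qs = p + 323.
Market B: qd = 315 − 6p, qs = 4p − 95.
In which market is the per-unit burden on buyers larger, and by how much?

Market A: pre-tax p* = 55, q* = 378; post-tax q = 365.5; per-unit burden on buyers = 2.5.
Market B: pre-tax p* = 41, q* = 69; post-tax q = 33; per-unit burden on buyers = 6.
Difference: 2.5 vs 6 → market B is larger by 3.5.

Market B, by 3.5.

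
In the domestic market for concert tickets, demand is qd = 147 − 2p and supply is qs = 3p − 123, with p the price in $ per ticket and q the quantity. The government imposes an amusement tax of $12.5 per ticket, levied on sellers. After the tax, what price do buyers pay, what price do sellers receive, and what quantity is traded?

Buyers pay $61.5; sellers receive $49; quantity = 24.

Before the tax: set 147 − 2p = 3p − 123 → p* = $54, q* = 39.
With the tax collected from sellers, supply shifts: qs = 3(p − 12.5) − 123.
New equilibrium: buyers pay $61.5, sellers receive $49, q = 24. (Wedge: pb − ps = 12.5.)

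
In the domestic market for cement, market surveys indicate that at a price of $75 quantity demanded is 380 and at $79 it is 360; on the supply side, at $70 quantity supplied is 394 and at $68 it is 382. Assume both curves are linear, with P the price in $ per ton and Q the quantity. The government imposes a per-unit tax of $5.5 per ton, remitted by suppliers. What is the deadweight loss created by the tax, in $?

Deadweight loss = $41.25.

Demand slope: (360 − 380)/(79 − 75) = -5, so Qd = 755 − 5P.
Supply slope: (382 − 394)/(68 − 70) = 6, so Qs = 6P − 26.
Without the tax, 755 − 5P = 6P − 26 gives 11P = 781, so P* = $71 and Q* = 400.
With the tax collected from suppliers, supply shifts: Qs = 6(P − 5.5) − 26.
New equilibrium: buyers pay $74, suppliers receive $68.5, Q = 385. (Wedge: Pb − Ps = 5.5.)
Quantity falls by |ΔQ| = |400 − 385| = 15.
DWL = ½ · t · |ΔQ| = ½ · 5.5 · 15 = $41.25.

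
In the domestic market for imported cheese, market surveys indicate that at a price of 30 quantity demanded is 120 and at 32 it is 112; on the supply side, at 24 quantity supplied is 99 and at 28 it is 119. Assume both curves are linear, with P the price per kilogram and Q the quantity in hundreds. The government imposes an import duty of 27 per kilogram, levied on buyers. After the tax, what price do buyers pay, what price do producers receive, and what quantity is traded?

Demand slope: (112 − 120)/(32 − 30) = -4, so Qd = 240 − 4P.
Supply slope: (119 − 99)/(28 − 24) = 5, so Qs = 5P − 21.
Before the tax: set 240 − 4P = 5P − 21 → P* = 29, Q* = 124.
With the tax collected from buyers, demand (in seller-price terms) shifts: Qd = 240 − 4(P + 27).
New equilibrium: buyers pay 44, producers receive 17, Q = 64. (Wedge: Pb − Ps = 27.)
The less price-elastic side of the market bears the larger share of a per-unit tax.

Buyers pay 44; producers receive 17; quantity = 64.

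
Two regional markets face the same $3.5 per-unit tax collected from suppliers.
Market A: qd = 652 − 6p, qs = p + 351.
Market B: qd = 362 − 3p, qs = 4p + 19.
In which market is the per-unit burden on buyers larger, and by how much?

Market B, by $1.5.

Market A: pre-tax p* = $43, q* = 394; post-tax q = 391; per-unit burden on buyers = $0.5.
Market B: pre-tax p* = $49, q* = 215; post-tax q = 209; per-unit burden on buyers = $2.
Difference: $0.5 vs $2 → market B is larger by $1.5.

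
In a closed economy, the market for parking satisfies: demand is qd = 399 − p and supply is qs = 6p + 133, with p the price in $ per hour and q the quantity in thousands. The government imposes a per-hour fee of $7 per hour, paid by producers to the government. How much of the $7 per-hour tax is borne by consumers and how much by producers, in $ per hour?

Without the tax, 399 − p = 6p + 133 gives 7p = 266, so p* = $38 and q* = 361.
With the tax collected from producers, supply shifts: qs = 6(p − 7) + 133.
New equilibrium: consumers pay $44, producers receive $37, q = 355. (Wedge: pb − ps = 7.)
Burden on consumers: $6; on producers: $1. (They sum to $7.)

Consumers bear $6 per hour; producers bear $1 per hour.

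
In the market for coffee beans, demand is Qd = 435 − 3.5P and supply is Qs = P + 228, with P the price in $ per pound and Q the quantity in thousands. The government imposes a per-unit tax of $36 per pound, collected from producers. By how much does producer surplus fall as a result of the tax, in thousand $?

Before the tax: set 435 − 3.5P = P + 228 → P* = $46, Q* = 274.
With the tax collected from producers, supply shifts: Qs = (P − 36) + 228.
Solving gives Q = 246 with consumers paying $54 and producers receiving $18 (the $36 wedge).
ΔPS is the trapezoid between Q = 246 and Q = 274 of height $28: ½ · (274 + 246) · 28 = $7280.

Producer surplus falls by $7280 thousand.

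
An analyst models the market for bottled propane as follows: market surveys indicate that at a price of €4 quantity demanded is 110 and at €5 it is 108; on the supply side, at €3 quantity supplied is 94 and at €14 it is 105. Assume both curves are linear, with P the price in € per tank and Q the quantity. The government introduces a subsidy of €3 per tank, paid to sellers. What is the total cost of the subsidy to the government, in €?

Demand slope: (108 − 110)/(5 − 4) = -2, so Qd = 118 − 2P.
Supply slope: (105 − 94)/(14 − 3) = 1, so Qs = P + 91.
Before the subsidy: set 118 − 2P = P + 91 → P* = €9, Q* = 100.
With a per-unit subsidy paid to sellers, each receives P + 3 per unit sold, so supply becomes Qs = (P + 3) + 91.
Solving gives Q = 102 with buyers paying €8 and sellers receiving €11 (the €3 wedge).
Outlay = t · Q = 3 · 102 = €306.

Government outlay = €306.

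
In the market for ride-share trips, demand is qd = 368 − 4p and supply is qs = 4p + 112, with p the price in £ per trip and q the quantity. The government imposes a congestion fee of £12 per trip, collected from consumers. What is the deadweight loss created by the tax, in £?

Deadweight loss = £144.

Without the tax, 368 − 4p = 4p + 112 gives 8p = 256, so p* = £32 and q* = 240.
With the tax collected from consumers, demand (in seller-price terms) shifts: qd = 368 − 4(p + 12).
New equilibrium: consumers pay £38, suppliers receive £26, q = 216. (Wedge: pb − ps = 12.)
Quantity falls by |ΔQ| = |240 − 216| = 24.
DWL = ½ · t · |ΔQ| = ½ · 12 · 24 = £144.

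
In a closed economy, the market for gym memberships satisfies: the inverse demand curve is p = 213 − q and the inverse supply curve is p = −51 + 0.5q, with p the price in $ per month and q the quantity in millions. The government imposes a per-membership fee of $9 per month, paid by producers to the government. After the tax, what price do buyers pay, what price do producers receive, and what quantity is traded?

Rewrite in direct form: qd = 213 − p and qs = 2p + 102.
Without the tax, 213 − p = 2p + 102 gives 3p = 111, so p* = $37 and q* = 176.
With the tax collected from producers, supply shifts: qs = 2(p − 9) + 102.
New equilibrium: buyers pay $43, producers receive $34, q = 170. (Wedge: pb − ps = 9.)

Buyers pay $43; producers receive $34; quantity = 170.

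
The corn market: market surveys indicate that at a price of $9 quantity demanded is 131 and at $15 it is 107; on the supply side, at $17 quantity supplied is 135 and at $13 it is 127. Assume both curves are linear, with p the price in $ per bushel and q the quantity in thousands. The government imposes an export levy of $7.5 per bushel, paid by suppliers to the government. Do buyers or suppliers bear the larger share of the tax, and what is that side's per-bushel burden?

Suppliers bear the larger share: $5 per bushel.

Demand slope: (107 − 131)/(15 − 9) = -4, so qd = 167 − 4p.
Supply slope: (127 − 135)/(13 − 17) = 2, so qs = 2p + 101.
Before the tax: set 167 − 4p = 2p + 101 → p* = $11, q* = 123.
With the tax collected from suppliers, supply shifts: qs = 2(p − 7.5) + 101.
New equilibrium: buyers pay $13.5, suppliers receive $6, q = 113. (Wedge: pb − ps = 7.5.)
Per-bushel burden: buyers $2.5, suppliers $5.
Suppliers take the larger share because supply is less price-elastic here (demand slope 4 vs supply slope 2).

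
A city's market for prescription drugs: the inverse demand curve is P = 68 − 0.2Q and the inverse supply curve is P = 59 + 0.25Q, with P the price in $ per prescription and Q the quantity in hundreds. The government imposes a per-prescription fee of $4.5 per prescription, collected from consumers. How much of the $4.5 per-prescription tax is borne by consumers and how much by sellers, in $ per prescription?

Inverting to Q(P) form: Qd = 340 − 5P; Qs = 4P − 236.
Before the tax: set 340 − 5P = 4P − 236 → P* = $64, Q* = 20.
With the tax collected from consumers, demand (in seller-price terms) shifts: Qd = 340 − 5(P + 4.5).
New equilibrium: consumers pay $66, sellers receive $61.5, Q = 10. (Wedge: Pb − Ps = 4.5.)
Burden on consumers: $2; on sellers: $2.5. (They sum to $4.5.)
The less price-elastic side of the market bears the larger share of a per-unit tax.

Consumers bear $2 per prescription; sellers bear $2.5 per prescription.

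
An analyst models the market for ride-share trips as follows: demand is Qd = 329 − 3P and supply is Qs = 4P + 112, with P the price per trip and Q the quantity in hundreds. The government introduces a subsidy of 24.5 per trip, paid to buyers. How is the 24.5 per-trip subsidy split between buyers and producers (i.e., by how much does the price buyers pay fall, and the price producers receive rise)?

Buyers gain 14 per trip; producers gain 10.5 per trip.

Before the subsidy: set 329 − 3P = 4P + 112 → P* = 31, Q* = 236.
With a per-unit subsidy paid to buyers, each effectively pays P − 24.5, so demand becomes Qd = 329 − 3(P − 24.5).
New equilibrium: buyers pay 17, producers receive 41.5, Q = 278. (Wedge: Pb − Ps = −24.5.)
Gain to buyers: 14; to producers: 10.5. (They sum to 24.5.)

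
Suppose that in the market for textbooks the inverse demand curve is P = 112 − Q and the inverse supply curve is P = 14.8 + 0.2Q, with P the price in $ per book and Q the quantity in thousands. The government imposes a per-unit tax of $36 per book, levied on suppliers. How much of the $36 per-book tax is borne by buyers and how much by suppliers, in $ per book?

Rewrite in direct form: Qd = 112 − P and Qs = 5P − 74.
Without the tax, 112 − P = 5P − 74 gives 6P = 186, so P* = $31 and Q* = 81.
With the tax collected from suppliers, supply shifts: Qs = 5(P − 36) − 74.
Solving gives Q = 51 with buyers paying $61 and suppliers receiving $25 (the $36 wedge).
Burden on buyers: $30; on suppliers: $6. (They sum to $36.)
The less price-elastic side of the market bears the larger share of a per-unit tax.

Buyers bear $30 per book; suppliers bear $6 per book.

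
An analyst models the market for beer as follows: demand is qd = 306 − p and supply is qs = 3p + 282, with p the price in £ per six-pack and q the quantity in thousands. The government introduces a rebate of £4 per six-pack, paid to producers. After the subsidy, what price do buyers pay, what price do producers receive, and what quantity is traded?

Without the subsidy, 306 − p = 3p + 282 gives 4p = 24, so p* = £6 and q* = 300.
With a per-unit subsidy paid to producers, each receives p + 4 per unit sold, so supply becomes qs = 3(p + 4) + 282.
New equilibrium: buyers pay £3, producers receive £7, q = 303. (Wedge: pb − ps = −4.)

Buyers pay £3; producers receive £7; quantity = 303.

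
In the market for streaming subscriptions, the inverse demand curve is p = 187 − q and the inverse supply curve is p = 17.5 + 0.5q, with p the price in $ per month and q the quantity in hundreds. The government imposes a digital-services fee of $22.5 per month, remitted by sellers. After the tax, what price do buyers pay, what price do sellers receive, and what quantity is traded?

Rewrite in direct form: qd = 187 − p and qs = 2p − 35.
Without the tax, 187 − p = 2p − 35 gives 3p = 222, so p* = $74 and q* = 113.
With the tax collected from sellers, supply shifts: qs = 2(p − 22.5) − 35.
Solving gives q = 98 with buyers paying $89 and sellers receiving $66.5 (the $22.5 wedge).
The less price-elastic side of the market bears the larger share of a per-unit tax.

Buyers pay $89; sellers receive $66.5; quantity = 98.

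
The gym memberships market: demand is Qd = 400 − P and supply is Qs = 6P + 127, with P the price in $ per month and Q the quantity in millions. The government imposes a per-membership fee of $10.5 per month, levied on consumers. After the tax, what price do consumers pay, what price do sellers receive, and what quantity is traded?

Without the tax, 400 − P = 6P + 127 gives 7P = 273, so P* = $39 and Q* = 361.
With the tax collected from consumers, demand (in seller-price terms) shifts: Qd = 400 − (P + 10.5).
New equilibrium: consumers pay $48, sellers receive $37.5, Q = 352. (Wedge: Pb − Ps = 10.5.)
The less price-elastic side of the market bears the larger share of a per-unit tax.

Consumers pay $48; sellers receive $37.5; quantity = 352.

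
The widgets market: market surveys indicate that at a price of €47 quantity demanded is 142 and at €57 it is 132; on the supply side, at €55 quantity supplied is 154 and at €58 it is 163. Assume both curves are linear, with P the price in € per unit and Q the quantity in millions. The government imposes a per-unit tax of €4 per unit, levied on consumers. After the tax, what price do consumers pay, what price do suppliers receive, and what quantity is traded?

Demand slope: (132 − 142)/(57 − 47) = -1, so Qd = 189 − P.
Supply slope: (163 − 154)/(58 − 55) = 3, so Qs = 3P − 11.
Without the tax, 189 − P = 3P − 11 gives 4P = 200, so P* = €50 and Q* = 139.
With the tax collected from consumers, demand (in seller-price terms) shifts: Qd = 189 − (P + 4).
New equilibrium: consumers pay €53, suppliers receive €49, Q = 136. (Wedge: Pb − Ps = 4.)

Consumers pay €53; suppliers receive €49; quantity = 136.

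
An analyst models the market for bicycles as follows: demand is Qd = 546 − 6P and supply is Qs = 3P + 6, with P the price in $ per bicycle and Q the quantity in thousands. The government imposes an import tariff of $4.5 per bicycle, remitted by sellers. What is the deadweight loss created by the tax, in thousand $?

Without the tax, 546 − 6P = 3P + 6 gives 9P = 540, so P* = $60 and Q* = 186.
With the tax collected from sellers, supply shifts: Qs = 3(P − 4.5) + 6.
Solving gives Q = 177 with buyers paying $61.5 and sellers receiving $57 (the $4.5 wedge).
Quantity falls by |ΔQ| = |186 − 177| = 9.
DWL = ½ · t · |ΔQ| = ½ · 4.5 · 9 = $20.25.

Deadweight loss = $20.25 thousand.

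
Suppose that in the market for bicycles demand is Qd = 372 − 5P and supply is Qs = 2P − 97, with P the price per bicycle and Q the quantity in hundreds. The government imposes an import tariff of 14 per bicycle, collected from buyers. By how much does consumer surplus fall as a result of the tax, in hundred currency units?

Consumer surplus falls by 108 hundred.

Without the tax, 372 − 5P = 2P − 97 gives 7P = 469, so P* = 67 and Q* = 37.
With the tax collected from buyers, demand (in seller-price terms) shifts: Qd = 372 − 5(P + 14).
Solving gives Q = 17 with buyers paying 71 and producers receiving 57 (the 14 wedge).
ΔCS is the trapezoid between Q = 17 and Q = 37 of height 4: ½ · (37 + 17) · 4 = 108.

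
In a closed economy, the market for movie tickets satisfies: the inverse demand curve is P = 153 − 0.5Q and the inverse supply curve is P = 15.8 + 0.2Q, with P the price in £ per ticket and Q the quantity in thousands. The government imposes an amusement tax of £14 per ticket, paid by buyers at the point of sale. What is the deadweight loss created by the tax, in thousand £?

Deadweight loss = £140 thousand.

Inverting to Q(P) form: Qd = 306 − 2P; Qs = 5P − 79.
Without the tax, 306 − 2P = 5P − 79 gives 7P = 385, so P* = £55 and Q* = 196.
With the tax collected from buyers, demand (in seller-price terms) shifts: Qd = 306 − 2(P + 14).
Solving gives Q = 176 with buyers paying £65 and producers receiving £51 (the £14 wedge).
Quantity falls by |ΔQ| = |196 − 176| = 20.
DWL = ½ · t · |ΔQ| = ½ · 14 · 20 = £140.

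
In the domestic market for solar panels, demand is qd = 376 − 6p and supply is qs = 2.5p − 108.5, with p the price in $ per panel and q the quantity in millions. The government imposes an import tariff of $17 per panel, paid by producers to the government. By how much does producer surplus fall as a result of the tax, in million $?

Before the tax: set 376 − 6p = 2.5p − 108.5 → p* = $57, q* = 34.
With the tax collected from producers, supply shifts: qs = 2.5(p − 17) − 108.5.
Solving gives q = 4 with consumers paying $62 and producers receiving $45 (the $17 wedge).
ΔPS is the trapezoid between Q = 4 and Q = 34 of height $12: ½ · (34 + 4) · 12 = $228.

Producer surplus falls by $228 million.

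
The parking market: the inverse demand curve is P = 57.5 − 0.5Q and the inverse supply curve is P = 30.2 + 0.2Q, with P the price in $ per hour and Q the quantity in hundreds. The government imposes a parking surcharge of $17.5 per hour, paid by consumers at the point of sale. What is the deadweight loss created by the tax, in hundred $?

Deadweight loss = $218.75 hundred.

Inverting to Q(P) form: Qd = 115 − 2P; Qs = 5P − 151.
Before the tax: set 115 − 2P = 5P − 151 → P* = $38, Q* = 39.
With the tax collected from consumers, demand (in seller-price terms) shifts: Qd = 115 − 2(P + 17.5).
Solving gives Q = 14 with consumers paying $50.5 and sellers receiving $33 (the $17.5 wedge).
Quantity falls by |ΔQ| = |39 − 14| = 25.
DWL = ½ · t · |ΔQ| = ½ · 17.5 · 25 = $218.75.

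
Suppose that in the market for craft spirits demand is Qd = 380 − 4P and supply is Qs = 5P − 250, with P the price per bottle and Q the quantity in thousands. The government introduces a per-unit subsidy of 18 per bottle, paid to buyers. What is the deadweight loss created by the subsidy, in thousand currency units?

Deadweight loss = 360 thousand.

Without the subsidy, 380 − 4P = 5P − 250 gives 9P = 630, so P* = 70 and Q* = 100.
With a per-unit subsidy paid to buyers, each effectively pays P − 18, so demand becomes Qd = 380 − 4(P − 18).
New equilibrium: buyers pay 60, sellers receive 78, Q = 140. (Wedge: Pb − Ps = −18.)
Quantity rises by |ΔQ| = |100 − 140| = 40.
DWL = ½ · t · |ΔQ| = ½ · 18 · 40 = 360.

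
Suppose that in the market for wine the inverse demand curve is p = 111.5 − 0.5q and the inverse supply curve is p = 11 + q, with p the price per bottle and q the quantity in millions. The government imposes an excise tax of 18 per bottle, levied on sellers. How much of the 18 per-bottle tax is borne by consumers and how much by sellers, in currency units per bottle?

Consumers bear 6 per bottle; sellers bear 12 per bottle.

Rewrite in direct form: qd = 223 − 2p and qs = p − 11.
Without the tax, 223 − 2p = p − 11 gives 3p = 234, so p* = 78 and q* = 67.
With the tax collected from sellers, supply shifts: qs = (p − 18) − 11.
New equilibrium: consumers pay 84, sellers receive 66, q = 55. (Wedge: pb − ps = 18.)
Burden on consumers: 6; on sellers: 12. (They sum to 18.)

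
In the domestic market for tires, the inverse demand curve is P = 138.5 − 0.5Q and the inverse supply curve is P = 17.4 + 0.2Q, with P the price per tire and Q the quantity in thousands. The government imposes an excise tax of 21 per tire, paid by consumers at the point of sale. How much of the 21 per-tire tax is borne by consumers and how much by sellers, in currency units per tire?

Rewrite in direct form: Qd = 277 − 2P and Qs = 5P − 87.
Before the tax: set 277 − 2P = 5P − 87 → P* = 52, Q* = 173.
With the tax collected from consumers, demand (in seller-price terms) shifts: Qd = 277 − 2(P + 21).
Solving gives Q = 143 with consumers paying 67 and sellers receiving 46 (the 21 wedge).
Burden on consumers: 15; on sellers: 6. (They sum to 21.)

Consumers bear 15 per tire; sellers bear 6 per tire.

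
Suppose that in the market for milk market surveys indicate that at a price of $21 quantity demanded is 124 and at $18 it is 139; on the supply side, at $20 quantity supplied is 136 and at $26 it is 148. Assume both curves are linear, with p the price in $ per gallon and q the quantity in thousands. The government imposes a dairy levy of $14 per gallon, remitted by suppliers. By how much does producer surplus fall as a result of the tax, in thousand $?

Demand slope: (139 − 124)/(18 − 21) = -5, so qd = 229 − 5p.
Supply slope: (148 − 136)/(26 − 20) = 2, so qs = 2p + 96.
Without the tax, 229 − 5p = 2p + 96 gives 7p = 133, so p* = $19 and q* = 134.
With the tax collected from suppliers, supply shifts: qs = 2(p − 14) + 96.
New equilibrium: buyers pay $23, suppliers receive $9, q = 114. (Wedge: pb − ps = 14.)
ΔPS is the trapezoid between Q = 114 and Q = 134 of height $10: ½ · (134 + 114) · 10 = $1240.

Producer surplus falls by $1240 thousand.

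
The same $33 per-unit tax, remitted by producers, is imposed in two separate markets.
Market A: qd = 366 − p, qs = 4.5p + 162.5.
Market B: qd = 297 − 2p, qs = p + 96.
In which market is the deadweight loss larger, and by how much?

Market A, by $82.5.

Market A: pre-tax p* = $37, q* = 329; post-tax q = 302; deadweight loss = $445.5.
Market B: pre-tax p* = $67, q* = 163; post-tax q = 141; deadweight loss = $363.
Difference: $445.5 vs $363 → market A is larger by $82.5.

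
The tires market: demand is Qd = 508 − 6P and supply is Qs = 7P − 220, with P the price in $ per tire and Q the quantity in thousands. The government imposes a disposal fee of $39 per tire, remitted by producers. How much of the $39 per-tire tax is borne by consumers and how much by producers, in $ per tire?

Before the tax: set 508 − 6P = 7P − 220 → P* = $56, Q* = 172.
With the tax collected from producers, supply shifts: Qs = 7(P − 39) − 220.
Solving gives Q = 46 with consumers paying $77 and producers receiving $38 (the $39 wedge).
Burden on consumers: $21; on producers: $18. (They sum to $39.)
The less price-elastic side of the market bears the larger share of a per-unit tax.

Consumers bear $21 per tire; producers bear $18 per tire.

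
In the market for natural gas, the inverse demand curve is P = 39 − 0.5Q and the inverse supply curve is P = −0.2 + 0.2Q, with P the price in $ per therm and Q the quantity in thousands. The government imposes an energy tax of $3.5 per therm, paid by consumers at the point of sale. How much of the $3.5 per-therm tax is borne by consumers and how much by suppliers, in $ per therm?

Rewrite in direct form: Qd = 78 − 2P and Qs = 5P + 1.
Before the tax: set 78 − 2P = 5P + 1 → P* = $11, Q* = 56.
With the tax collected from consumers, demand (in seller-price terms) shifts: Qd = 78 − 2(P + 3.5).
New equilibrium: consumers pay $13.5, suppliers receive $10, Q = 51. (Wedge: Pb − Ps = 3.5.)
Burden on consumers: $2.5; on suppliers: $1. (They sum to $3.5.)

Consumers bear $2.5 per therm; suppliers bear $1 per therm.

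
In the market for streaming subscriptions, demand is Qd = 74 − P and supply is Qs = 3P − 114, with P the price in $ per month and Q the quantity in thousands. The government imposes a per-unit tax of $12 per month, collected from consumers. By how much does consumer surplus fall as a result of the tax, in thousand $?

Consumer surplus falls by $202.5 thousand.

Before the tax: set 74 − P = 3P − 114 → P* = $47, Q* = 27.
With the tax collected from consumers, demand (in seller-price terms) shifts: Qd = 74 − (P + 12).
New equilibrium: consumers pay $56, suppliers receive $44, Q = 18. (Wedge: Pb − Ps = 12.)
ΔCS is the trapezoid between Q = 18 and Q = 27 of height $9: ½ · (27 + 18) · 9 = $202.5.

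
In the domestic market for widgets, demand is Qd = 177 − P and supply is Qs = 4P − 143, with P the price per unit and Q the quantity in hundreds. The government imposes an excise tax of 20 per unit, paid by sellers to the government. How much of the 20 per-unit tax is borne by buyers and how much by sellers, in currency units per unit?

Buyers bear 16 per unit; sellers bear 4 per unit.

Before the tax: set 177 − P = 4P − 143 → P* = 64, Q* = 113.
With the tax collected from sellers, supply shifts: Qs = 4(P − 20) − 143.
New equilibrium: buyers pay 80, sellers receive 60, Q = 97. (Wedge: Pb − Ps = 20.)
Burden on buyers: 16; on sellers: 4. (They sum to 20.)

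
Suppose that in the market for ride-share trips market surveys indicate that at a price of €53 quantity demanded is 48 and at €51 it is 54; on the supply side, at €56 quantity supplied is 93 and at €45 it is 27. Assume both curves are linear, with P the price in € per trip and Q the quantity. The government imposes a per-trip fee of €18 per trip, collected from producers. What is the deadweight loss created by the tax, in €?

Deadweight loss = €324.

Demand slope: (54 − 48)/(51 − 53) = -3, so Qd = 207 − 3P.
Supply slope: (27 − 93)/(45 − 56) = 6, so Qs = 6P − 243.
Without the tax, 207 − 3P = 6P − 243 gives 9P = 450, so P* = €50 and Q* = 57.
With the tax collected from producers, supply shifts: Qs = 6(P − 18) − 243.
New equilibrium: buyers pay €62, producers receive €44, Q = 21. (Wedge: Pb − Ps = 18.)
Quantity falls by |ΔQ| = |57 − 21| = 36.
DWL = ½ · t · |ΔQ| = ½ · 18 · 36 = €324.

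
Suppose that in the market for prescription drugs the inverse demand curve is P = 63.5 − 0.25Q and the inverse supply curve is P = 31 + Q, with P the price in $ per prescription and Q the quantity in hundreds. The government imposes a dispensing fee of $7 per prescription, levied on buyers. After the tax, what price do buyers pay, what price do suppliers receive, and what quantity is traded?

Inverting to Q(P) form: Qd = 254 − 4P; Qs = P − 31.
Without the tax, 254 − 4P = P − 31 gives 5P = 285, so P* = $57 and Q* = 26.
With the tax collected from buyers, demand (in seller-price terms) shifts: Qd = 254 − 4(P + 7).
New equilibrium: buyers pay $58.4, suppliers receive $51.4, Q = 20.4. (Wedge: Pb − Ps = 7.)

Buyers pay $58.4; suppliers receive $51.4; quantity = 20.4.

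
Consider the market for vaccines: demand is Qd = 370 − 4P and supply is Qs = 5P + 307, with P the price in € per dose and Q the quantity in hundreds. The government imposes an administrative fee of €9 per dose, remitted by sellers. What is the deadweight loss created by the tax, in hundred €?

Before the tax: set 370 − 4P = 5P + 307 → P* = €7, Q* = 342.
With the tax collected from sellers, supply shifts: Qs = 5(P − 9) + 307.
Solving gives Q = 322 with buyers paying €12 and sellers receiving €3 (the €9 wedge).
Quantity falls by |ΔQ| = |342 − 322| = 20.
DWL = ½ · t · |ΔQ| = ½ · 9 · 20 = €90.

Deadweight loss = €90 hundred.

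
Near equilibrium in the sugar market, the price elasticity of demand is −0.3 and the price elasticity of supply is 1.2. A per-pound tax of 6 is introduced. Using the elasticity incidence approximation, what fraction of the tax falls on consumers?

Incidence ratio: consumers' share ≈ εs / (εs + |εd|) = 1.2 / (1.2 + 0.3) = 0.8.
Supply is the more elastic side, so consumers bear the larger share.

Consumers' share ≈ 0.8.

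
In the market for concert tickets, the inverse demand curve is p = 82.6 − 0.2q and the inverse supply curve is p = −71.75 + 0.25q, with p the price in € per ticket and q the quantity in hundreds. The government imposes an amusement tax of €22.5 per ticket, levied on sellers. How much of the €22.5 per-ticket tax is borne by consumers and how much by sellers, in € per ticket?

Rewrite in direct form: qd = 413 − 5p and qs = 4p + 287.
Without the tax, 413 − 5p = 4p + 287 gives 9p = 126, so p* = €14 and q* = 343.
With the tax collected from sellers, supply shifts: qs = 4(p − 22.5) + 287.
Solving gives q = 293 with consumers paying €24 and sellers receiving €1.5 (the €22.5 wedge).
Burden on consumers: €10; on sellers: €12.5. (They sum to €22.5.)
The less price-elastic side of the market bears the larger share of a per-unit tax.

Consumers bear €10 per ticket; sellers bear €12.5 per ticket.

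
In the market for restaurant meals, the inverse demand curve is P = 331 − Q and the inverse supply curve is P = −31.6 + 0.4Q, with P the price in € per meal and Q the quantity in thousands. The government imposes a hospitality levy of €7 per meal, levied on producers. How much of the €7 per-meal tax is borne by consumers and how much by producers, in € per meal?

Consumers bear €5 per meal; producers bear €2 per meal.

Rewrite in direct form: Qd = 331 − P and Qs = 2.5P + 79.
Without the tax, 331 − P = 2.5P + 79 gives 3.5P = 252, so P* = €72 and Q* = 259.
With the tax collected from producers, supply shifts: Qs = 2.5(P − 7) + 79.
New equilibrium: consumers pay €77, producers receive €70, Q = 254. (Wedge: Pb − Ps = 7.)
Burden on consumers: €5; on producers: €2. (They sum to €7.)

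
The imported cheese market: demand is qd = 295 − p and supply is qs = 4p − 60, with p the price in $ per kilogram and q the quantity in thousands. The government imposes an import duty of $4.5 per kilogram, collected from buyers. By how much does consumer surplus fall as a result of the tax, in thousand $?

Consumer surplus falls by $799.92 thousand.

Without the tax, 295 − p = 4p − 60 gives 5p = 355, so p* = $71 and q* = 224.
With the tax collected from buyers, demand (in seller-price terms) shifts: qd = 295 − (p + 4.5).
New equilibrium: buyers pay $74.6, producers receive $70.1, q = 220.4. (Wedge: pb − ps = 4.5.)
ΔCS is the trapezoid between Q = 220.4 and Q = 224 of height $3.6: ½ · (224 + 220.4) · 3.6 = $799.92.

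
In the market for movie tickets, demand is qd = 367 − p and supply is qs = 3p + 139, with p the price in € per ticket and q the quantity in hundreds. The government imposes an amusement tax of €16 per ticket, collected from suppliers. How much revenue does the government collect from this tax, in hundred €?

Tax revenue = €4768 hundred.

Before the tax: set 367 − p = 3p + 139 → p* = €57, q* = 310.
With the tax collected from suppliers, supply shifts: qs = 3(p − 16) + 139.
New equilibrium: consumers pay €69, suppliers receive €53, q = 298. (Wedge: pb − ps = 16.)
Revenue = t · Q = 16 · 298 = €4768.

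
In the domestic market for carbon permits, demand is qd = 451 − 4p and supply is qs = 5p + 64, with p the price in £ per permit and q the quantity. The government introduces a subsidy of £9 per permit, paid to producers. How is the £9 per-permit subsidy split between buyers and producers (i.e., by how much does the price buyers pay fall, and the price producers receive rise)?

Buyers gain £5 per permit; producers gain £4 per permit.

Before the subsidy: set 451 − 4p = 5p + 64 → p* = £43, q* = 279.
With a per-unit subsidy paid to producers, each receives p + 9 per unit sold, so supply becomes qs = 5(p + 9) + 64.
New equilibrium: buyers pay £38, producers receive £47, q = 299. (Wedge: pb − ps = −9.)
Gain to buyers: £5; to producers: £4. (They sum to £9.)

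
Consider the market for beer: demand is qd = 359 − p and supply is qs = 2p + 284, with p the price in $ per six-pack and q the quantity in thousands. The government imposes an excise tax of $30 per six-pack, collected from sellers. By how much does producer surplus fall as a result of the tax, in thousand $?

Producer surplus falls by $3240 thousand.

Without the tax, 359 − p = 2p + 284 gives 3p = 75, so p* = $25 and q* = 334.
With the tax collected from sellers, supply shifts: qs = 2(p − 30) + 284.
New equilibrium: buyers pay $45, sellers receive $15, q = 314. (Wedge: pb − ps = 30.)
ΔPS is the trapezoid between Q = 314 and Q = 334 of height $10: ½ · (334 + 314) · 10 = $3240.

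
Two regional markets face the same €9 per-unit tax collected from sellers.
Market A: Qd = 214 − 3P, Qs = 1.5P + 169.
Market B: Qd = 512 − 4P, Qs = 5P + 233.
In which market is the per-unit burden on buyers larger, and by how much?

Market A: pre-tax P* = €10, Q* = 184; post-tax Q = 175; per-unit burden on buyers = €3.
Market B: pre-tax P* = €31, Q* = 388; post-tax Q = 368; per-unit burden on buyers = €5.
Difference: €3 vs €5 → market B is larger by €2.

Market B, by €2.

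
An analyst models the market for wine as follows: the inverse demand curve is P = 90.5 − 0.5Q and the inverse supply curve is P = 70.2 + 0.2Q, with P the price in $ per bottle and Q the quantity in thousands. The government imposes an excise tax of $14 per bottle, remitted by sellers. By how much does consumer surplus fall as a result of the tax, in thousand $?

Consumer surplus falls by $190 thousand.

Inverting to Q(P) form: Qd = 181 − 2P; Qs = 5P − 351.
Without the tax, 181 − 2P = 5P − 351 gives 7P = 532, so P* = $76 and Q* = 29.
With the tax collected from sellers, supply shifts: Qs = 5(P − 14) − 351.
New equilibrium: consumers pay $86, sellers receive $72, Q = 9. (Wedge: Pb − Ps = 14.)
ΔCS is the trapezoid between Q = 9 and Q = 29 of height $10: ½ · (29 + 9) · 10 = $190.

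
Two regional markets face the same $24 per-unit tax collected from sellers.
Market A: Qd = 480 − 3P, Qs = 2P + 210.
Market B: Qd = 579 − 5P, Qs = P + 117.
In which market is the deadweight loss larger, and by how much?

Market A: pre-tax P* = $54, Q* = 318; post-tax Q = 289.2; deadweight loss = $345.6.
Market B: pre-tax P* = $77, Q* = 194; post-tax Q = 174; deadweight loss = $240.
Difference: $345.6 vs $240 → market A is larger by $105.6.

Market A, by $105.6.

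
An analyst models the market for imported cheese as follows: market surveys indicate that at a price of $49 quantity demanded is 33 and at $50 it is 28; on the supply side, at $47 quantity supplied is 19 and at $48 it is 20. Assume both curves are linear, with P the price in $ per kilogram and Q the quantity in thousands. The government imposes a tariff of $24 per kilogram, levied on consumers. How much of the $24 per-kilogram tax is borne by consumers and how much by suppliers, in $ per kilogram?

Consumers bear $4 per kilogram; suppliers bear $20 per kilogram.

Demand slope: (28 − 33)/(50 − 49) = -5, so Qd = 278 − 5P.
Supply slope: (20 − 19)/(48 − 47) = 1, so Qs = P − 28.
Before the tax: set 278 − 5P = P − 28 → P* = $51, Q* = 23.
With the tax collected from consumers, demand (in seller-price terms) shifts: Qd = 278 − 5(P + 24).
Solving gives Q = 3 with consumers paying $55 and suppliers receiving $31 (the $24 wedge).
Burden on consumers: $4; on suppliers: $20. (They sum to $24.)
The less price-elastic side of the market bears the larger share of a per-unit tax.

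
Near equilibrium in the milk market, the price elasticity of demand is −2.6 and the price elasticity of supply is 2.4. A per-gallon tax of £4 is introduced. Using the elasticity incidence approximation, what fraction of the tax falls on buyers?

Incidence ratio: buyers' share ≈ εs / (εs + |εd|) = 2.4 / (2.4 + 2.6) = 0.48.
Supply is the less elastic side, so buyers bear the smaller share.

Buyers' share ≈ 0.48.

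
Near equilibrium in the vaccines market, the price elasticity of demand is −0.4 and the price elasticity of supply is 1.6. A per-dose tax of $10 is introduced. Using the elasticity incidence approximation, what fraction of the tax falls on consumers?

Incidence ratio: consumers' share ≈ εs / (εs + |εd|) = 1.6 / (1.6 + 0.4) = 0.8.
Supply is the more elastic side, so consumers bear the larger share.

Consumers' share ≈ 0.8.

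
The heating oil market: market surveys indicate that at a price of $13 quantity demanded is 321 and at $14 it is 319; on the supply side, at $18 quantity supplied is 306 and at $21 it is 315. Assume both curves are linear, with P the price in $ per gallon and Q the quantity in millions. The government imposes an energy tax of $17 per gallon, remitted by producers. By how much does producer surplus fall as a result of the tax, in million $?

Demand slope: (319 − 321)/(14 − 13) = -2, so Qd = 347 − 2P.
Supply slope: (315 − 306)/(21 − 18) = 3, so Qs = 3P + 252.
Without the tax, 347 − 2P = 3P + 252 gives 5P = 95, so P* = $19 and Q* = 309.
With the tax collected from producers, supply shifts: Qs = 3(P − 17) + 252.
New equilibrium: consumers pay $29.2, producers receive $12.2, Q = 288.6. (Wedge: Pb − Ps = 17.)
ΔPS is the trapezoid between Q = 288.6 and Q = 309 of height $6.8: ½ · (309 + 288.6) · 6.8 = $2031.84.

Producer surplus falls by $2031.84 million.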